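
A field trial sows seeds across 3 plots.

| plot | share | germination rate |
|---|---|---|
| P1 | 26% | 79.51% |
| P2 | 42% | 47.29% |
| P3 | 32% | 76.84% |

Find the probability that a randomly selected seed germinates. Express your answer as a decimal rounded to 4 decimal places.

0.6512

P(G) = P(G|P1)·P(P1) + P(G|P2)·P(P2) + P(G|P3)·P(P3)
      = 0.7951·0.26 + 0.4729·0.42 + 0.7684·0.32
      = 0.206726 + 0.198618 + 0.245888 = 0.651232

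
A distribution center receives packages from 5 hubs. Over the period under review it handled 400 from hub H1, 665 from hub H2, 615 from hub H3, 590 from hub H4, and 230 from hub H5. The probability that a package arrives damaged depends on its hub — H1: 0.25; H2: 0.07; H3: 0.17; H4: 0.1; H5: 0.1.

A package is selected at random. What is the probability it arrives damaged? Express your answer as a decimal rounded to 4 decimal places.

Total: 400 + 665 + 615 + 590 + 230 = 2500.
P(H1) = 400/2500 = 0.16. P(H2) = 665/2500 = 0.266. P(H3) = 615/2500 = 0.246. P(H4) = 590/2500 = 0.236. P(H5) = 230/2500 = 0.092.
Using total probability over the partition,
P(D) = P(D|H1)·P(H1) + P(D|H2)·P(H2) + P(D|H3)·P(H3) + P(D|H4)·P(H4) + P(D|H5)·P(H5)
      = 0.25·0.16 + 0.07·0.266 + 0.17·0.246 + 0.1·0.236 + 0.1·0.092
      = 0.04 + 0.01862 + 0.04182 + 0.0236 + 0.0092 = 0.13324

P(D) ≈ 0.1332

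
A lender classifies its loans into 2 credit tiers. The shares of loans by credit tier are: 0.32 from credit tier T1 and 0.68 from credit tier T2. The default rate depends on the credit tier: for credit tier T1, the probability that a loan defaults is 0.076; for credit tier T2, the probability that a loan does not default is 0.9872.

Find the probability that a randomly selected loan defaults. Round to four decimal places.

P(D) ≈ 0.0330

P(D|T2) = 1 − 0.9872 = 0.0128.
P(D) = P(D|T1)·P(T1) + P(D|T2)·P(T2)
      = 0.076·0.32 + 0.0128·0.68
      = 0.02432 + 0.008704 = 0.033024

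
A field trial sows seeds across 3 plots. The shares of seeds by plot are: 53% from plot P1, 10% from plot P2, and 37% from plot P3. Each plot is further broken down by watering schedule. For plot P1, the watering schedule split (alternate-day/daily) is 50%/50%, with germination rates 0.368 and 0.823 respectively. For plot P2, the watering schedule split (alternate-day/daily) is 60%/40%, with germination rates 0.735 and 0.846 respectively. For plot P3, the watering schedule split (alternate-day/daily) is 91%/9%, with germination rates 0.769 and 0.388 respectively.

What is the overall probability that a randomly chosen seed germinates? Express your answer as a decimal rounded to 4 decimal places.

0.6654

P(G|P1) = 0.5·0.368 + 0.5·0.823 = 0.184 + 0.4115 = 0.5955
P(G|P2) = 0.6·0.735 + 0.4·0.846 = 0.441 + 0.3384 = 0.7794
P(G|P3) = 0.91·0.769 + 0.09·0.388 = 0.69979 + 0.03492 = 0.73471
By total probability over the outer partition,
P(G) = 0.53·0.5955 + 0.1·0.7794 + 0.37·0.73471
      = 0.315615 + 0.07794 + 0.2718427 = 0.6653977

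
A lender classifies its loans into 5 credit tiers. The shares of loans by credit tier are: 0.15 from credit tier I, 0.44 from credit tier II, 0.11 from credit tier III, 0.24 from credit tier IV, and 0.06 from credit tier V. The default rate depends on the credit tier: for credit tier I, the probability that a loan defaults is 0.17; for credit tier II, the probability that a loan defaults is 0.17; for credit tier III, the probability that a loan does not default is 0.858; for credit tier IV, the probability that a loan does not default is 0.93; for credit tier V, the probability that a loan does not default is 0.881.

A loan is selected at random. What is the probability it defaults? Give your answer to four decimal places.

0.1399

P(D|III) = 1 − 0.858 = 0.142.
P(D|IV) = 1 − 0.93 = 0.07.
P(D|V) = 1 − 0.881 = 0.119.
P(D) = P(D|I)·P(I) + P(D|II)·P(II) + P(D|III)·P(III) + P(D|IV)·P(IV) + P(D|V)·P(V)
      = 0.17·0.15 + 0.17·0.44 + 0.142·0.11 + 0.07·0.24 + 0.119·0.06
      = 0.0255 + 0.0748 + 0.01562 + 0.0168 + 0.00714 = 0.13986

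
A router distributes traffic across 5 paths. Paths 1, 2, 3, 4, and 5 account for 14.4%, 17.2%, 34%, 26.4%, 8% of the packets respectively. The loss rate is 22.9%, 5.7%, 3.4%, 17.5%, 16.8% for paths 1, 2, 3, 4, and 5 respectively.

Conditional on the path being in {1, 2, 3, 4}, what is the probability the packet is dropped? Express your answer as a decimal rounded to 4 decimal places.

Let S = {1, 2, 3, 4}.
P(S) = 0.144 + 0.172 + 0.34 + 0.264 = 0.92.
P(L ∩ S) = 0.229·0.144 + 0.057·0.172 + 0.034·0.34 + 0.175·0.264 = 0.032976 + 0.009804 + 0.01156 + 0.0462 = 0.10054.
P(L | S) = 0.10054 / 0.92 = 0.109283…

0.1093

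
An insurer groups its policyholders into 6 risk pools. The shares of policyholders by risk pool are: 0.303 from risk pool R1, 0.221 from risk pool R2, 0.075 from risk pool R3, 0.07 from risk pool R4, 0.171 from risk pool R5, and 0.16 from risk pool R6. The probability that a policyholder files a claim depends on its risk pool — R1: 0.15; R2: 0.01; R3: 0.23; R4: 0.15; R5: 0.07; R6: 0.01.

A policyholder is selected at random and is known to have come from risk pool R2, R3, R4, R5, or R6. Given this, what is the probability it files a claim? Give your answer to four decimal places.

0.0625

Let S = {R2, R3, R4, R5, R6}.
P(S) = 0.221 + 0.075 + 0.07 + 0.171 + 0.16 = 0.697.
P(C ∩ S) = 0.01·0.221 + 0.23·0.075 + 0.15·0.07 + 0.07·0.171 + 0.01·0.16 = 0.00221 + 0.01725 + 0.0105 + 0.01197 + 0.0016 = 0.04353.
P(C | S) = 0.04353 / 0.697 = 0.062453…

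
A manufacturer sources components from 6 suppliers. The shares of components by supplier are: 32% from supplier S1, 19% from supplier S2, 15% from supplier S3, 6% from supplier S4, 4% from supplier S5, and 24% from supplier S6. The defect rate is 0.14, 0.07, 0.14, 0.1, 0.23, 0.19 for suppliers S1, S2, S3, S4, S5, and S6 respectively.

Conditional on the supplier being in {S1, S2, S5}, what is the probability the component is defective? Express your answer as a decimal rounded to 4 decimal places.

P(D|S) ≈ 0.1224

Let S = {S1, S2, S5}.
P(S) = 0.32 + 0.19 + 0.04 = 0.55.
P(D ∩ S) = 0.14·0.32 + 0.07·0.19 + 0.23·0.04 = 0.0448 + 0.0133 + 0.0092 = 0.0673.
P(D | S) = 0.0673 / 0.55 = 0.122364…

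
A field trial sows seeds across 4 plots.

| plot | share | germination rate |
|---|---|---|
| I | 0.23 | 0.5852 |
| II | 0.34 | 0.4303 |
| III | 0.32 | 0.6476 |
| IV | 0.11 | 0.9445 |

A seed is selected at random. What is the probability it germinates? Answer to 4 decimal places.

0.5920

P(G) = P(G|I)·P(I) + P(G|II)·P(II) + P(G|III)·P(III) + P(G|IV)·P(IV)
      = 0.5852·0.23 + 0.4303·0.34 + 0.6476·0.32 + 0.9445·0.11
      = 0.134596 + 0.146302 + 0.207232 + 0.103895 = 0.592025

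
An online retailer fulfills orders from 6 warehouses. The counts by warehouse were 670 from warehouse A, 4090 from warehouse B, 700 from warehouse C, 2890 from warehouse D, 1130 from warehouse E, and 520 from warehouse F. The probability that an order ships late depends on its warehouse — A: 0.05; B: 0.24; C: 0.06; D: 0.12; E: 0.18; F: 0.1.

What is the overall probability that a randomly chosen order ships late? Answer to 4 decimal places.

P(L) ≈ 0.1659

Total: 670 + 4090 + 700 + 2890 + 1130 + 520 = 10000.
P(A) = 670/10000 = 0.067. P(B) = 4090/10000 = 0.409. P(C) = 700/10000 = 0.07. P(D) = 2890/10000 = 0.289. P(E) = 1130/10000 = 0.113. P(F) = 520/10000 = 0.052.
P(L) = P(L|A)·P(A) + P(L|B)·P(B) + P(L|C)·P(C) + P(L|D)·P(D) + P(L|E)·P(E) + P(L|F)·P(F)
      = 0.05·0.067 + 0.24·0.409 + 0.06·0.07 + 0.12·0.289 + 0.18·0.113 + 0.1·0.052
      = 0.00335 + 0.09816 + 0.0042 + 0.03468 + 0.02034 + 0.0052 = 0.16593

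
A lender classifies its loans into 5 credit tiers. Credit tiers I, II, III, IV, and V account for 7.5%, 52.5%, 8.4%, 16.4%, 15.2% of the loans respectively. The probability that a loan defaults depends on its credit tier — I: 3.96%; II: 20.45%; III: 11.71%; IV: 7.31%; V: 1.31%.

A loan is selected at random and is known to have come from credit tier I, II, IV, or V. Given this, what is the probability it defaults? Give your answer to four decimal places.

Let S = {I, II, IV, V}.
P(S) = 0.075 + 0.525 + 0.164 + 0.152 = 0.916.
P(D ∩ S) = 0.0396·0.075 + 0.2045·0.525 + 0.0731·0.164 + 0.0131·0.152 = 0.00297 + 0.1073625 + 0.0119884 + 0.0019912 = 0.1243121.
P(D | S) = 0.1243121 / 0.916 = 0.135712…

P(D|S) ≈ 0.1357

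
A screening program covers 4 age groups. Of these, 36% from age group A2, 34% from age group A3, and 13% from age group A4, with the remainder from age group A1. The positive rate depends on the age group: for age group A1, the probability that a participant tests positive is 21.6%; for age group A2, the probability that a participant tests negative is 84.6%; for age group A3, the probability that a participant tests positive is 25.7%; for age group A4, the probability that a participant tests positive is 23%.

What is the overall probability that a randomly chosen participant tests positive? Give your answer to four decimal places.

P(A1) = 1 − (0.36 + 0.34 + 0.13) = 0.17.
P(T|A2) = 1 − 0.846 = 0.154.
P(T) = P(T|A1)·P(A1) + P(T|A2)·P(A2) + P(T|A3)·P(A3) + P(T|A4)·P(A4)
      = 0.216·0.17 + 0.154·0.36 + 0.257·0.34 + 0.23·0.13
      = 0.03672 + 0.05544 + 0.08738 + 0.0299 = 0.20944

0.2094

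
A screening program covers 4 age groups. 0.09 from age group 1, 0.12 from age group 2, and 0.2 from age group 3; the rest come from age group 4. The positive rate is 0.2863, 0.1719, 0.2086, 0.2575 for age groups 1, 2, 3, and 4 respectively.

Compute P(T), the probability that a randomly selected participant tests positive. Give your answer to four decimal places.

0.2400

P(4) = 1 − (0.09 + 0.12 + 0.2) = 0.59.
Using total probability over the partition,
P(T) = P(T|1)·P(1) + P(T|2)·P(2) + P(T|3)·P(3) + P(T|4)·P(4)
      = 0.2863·0.09 + 0.1719·0.12 + 0.2086·0.2 + 0.2575·0.59
      = 0.025767 + 0.020628 + 0.04172 + 0.151925 = 0.24004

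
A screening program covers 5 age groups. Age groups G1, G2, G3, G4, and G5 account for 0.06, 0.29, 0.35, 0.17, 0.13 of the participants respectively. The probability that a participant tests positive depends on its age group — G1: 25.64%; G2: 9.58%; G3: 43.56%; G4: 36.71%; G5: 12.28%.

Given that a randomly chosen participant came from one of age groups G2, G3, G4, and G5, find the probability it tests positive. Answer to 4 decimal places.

Let S = {G2, G3, G4, G5}.
P(S) = 0.29 + 0.35 + 0.17 + 0.13 = 0.94.
P(T ∩ S) = 0.0958·0.29 + 0.4356·0.35 + 0.3671·0.17 + 0.1228·0.13 = 0.027782 + 0.15246 + 0.062407 + 0.015964 = 0.258613.
P(T | S) = 0.258613 / 0.94 = 0.275120…

P(T|S) ≈ 0.2751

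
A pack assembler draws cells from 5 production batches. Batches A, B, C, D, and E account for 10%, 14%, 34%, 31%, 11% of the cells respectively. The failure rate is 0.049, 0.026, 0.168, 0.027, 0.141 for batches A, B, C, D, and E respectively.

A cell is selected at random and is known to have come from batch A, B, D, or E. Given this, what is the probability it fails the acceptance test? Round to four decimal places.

Let S = {A, B, D, E}.
P(S) = 0.1 + 0.14 + 0.31 + 0.11 = 0.66.
P(F ∩ S) = 0.049·0.1 + 0.026·0.14 + 0.027·0.31 + 0.141·0.11 = 0.0049 + 0.00364 + 0.00837 + 0.01551 = 0.03242.
P(F | S) = 0.03242 / 0.66 = 0.049121…

P(F|S) ≈ 0.0491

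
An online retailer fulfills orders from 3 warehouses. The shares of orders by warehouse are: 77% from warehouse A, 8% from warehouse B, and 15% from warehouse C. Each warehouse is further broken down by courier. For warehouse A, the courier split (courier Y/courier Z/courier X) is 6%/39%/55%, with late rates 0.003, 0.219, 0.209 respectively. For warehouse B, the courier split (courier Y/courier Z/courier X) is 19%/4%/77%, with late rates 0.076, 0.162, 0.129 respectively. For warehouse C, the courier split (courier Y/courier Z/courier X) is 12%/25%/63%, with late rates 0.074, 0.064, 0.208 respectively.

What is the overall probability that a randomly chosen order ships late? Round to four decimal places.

0.1874

P(L|A) = 0.06·0.003 + 0.39·0.219 + 0.55·0.209 = 0.00018 + 0.08541 + 0.11495 = 0.20054
P(L|B) = 0.19·0.076 + 0.04·0.162 + 0.77·0.129 = 0.01444 + 0.00648 + 0.09933 = 0.12025
P(L|C) = 0.12·0.074 + 0.25·0.064 + 0.63·0.208 = 0.00888 + 0.016 + 0.13104 = 0.15592
By total probability over the outer partition,
P(L) = 0.77·0.20054 + 0.08·0.12025 + 0.15·0.15592
      = 0.1544158 + 0.00962 + 0.023388 = 0.1874238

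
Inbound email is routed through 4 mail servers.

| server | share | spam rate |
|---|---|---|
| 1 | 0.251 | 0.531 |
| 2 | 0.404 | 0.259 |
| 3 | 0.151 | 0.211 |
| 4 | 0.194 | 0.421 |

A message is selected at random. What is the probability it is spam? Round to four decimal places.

P(S) ≈ 0.3515

P(S) = P(S|1)·P(1) + P(S|2)·P(2) + P(S|3)·P(3) + P(S|4)·P(4)
      = 0.531·0.251 + 0.259·0.404 + 0.211·0.151 + 0.421·0.194
      = 0.133281 + 0.104636 + 0.031861 + 0.081674 = 0.351452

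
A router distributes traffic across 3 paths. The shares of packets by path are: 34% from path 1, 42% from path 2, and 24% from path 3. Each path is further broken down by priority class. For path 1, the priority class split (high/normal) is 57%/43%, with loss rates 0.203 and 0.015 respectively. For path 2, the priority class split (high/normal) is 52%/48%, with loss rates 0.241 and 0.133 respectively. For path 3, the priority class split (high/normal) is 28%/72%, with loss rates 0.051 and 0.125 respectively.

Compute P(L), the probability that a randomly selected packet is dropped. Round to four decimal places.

0.1460

P(L|1) = 0.57·0.203 + 0.43·0.015 = 0.11571 + 0.00645 = 0.12216
P(L|2) = 0.52·0.241 + 0.48·0.133 = 0.12532 + 0.06384 = 0.18916
P(L|3) = 0.28·0.051 + 0.72·0.125 = 0.01428 + 0.09 = 0.10428
Then overall,
P(L) = 0.34·0.12216 + 0.42·0.18916 + 0.24·0.10428
      = 0.0415344 + 0.0794472 + 0.0250272 = 0.1460088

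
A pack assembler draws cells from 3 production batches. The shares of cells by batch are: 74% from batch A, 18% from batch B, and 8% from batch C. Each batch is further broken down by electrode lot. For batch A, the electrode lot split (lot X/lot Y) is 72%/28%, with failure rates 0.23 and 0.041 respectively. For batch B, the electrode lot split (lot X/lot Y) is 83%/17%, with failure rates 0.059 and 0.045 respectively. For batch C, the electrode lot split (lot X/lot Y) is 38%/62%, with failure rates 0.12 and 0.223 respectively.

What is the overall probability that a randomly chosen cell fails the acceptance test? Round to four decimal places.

P(F|A) = 0.72·0.23 + 0.28·0.041 = 0.1656 + 0.01148 = 0.17708
P(F|B) = 0.83·0.059 + 0.17·0.045 = 0.04897 + 0.00765 = 0.05662
P(F|C) = 0.38·0.12 + 0.62·0.223 = 0.0456 + 0.13826 = 0.18386
By total probability over the outer partition,
P(F) = 0.74·0.17708 + 0.18·0.05662 + 0.08·0.18386
      = 0.1310392 + 0.0101916 + 0.0147088 = 0.1559396

P(F) ≈ 0.1559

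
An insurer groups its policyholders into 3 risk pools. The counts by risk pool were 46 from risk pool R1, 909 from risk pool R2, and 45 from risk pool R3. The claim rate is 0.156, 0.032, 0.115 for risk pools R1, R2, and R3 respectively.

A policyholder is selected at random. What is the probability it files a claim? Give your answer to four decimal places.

0.0414

Total: 46 + 909 + 45 = 1000.
P(R1) = 46/1000 = 0.046. P(R2) = 909/1000 = 0.909. P(R3) = 45/1000 = 0.045.
P(C) = P(C|R1)·P(R1) + P(C|R2)·P(R2) + P(C|R3)·P(R3)
      = 0.156·0.046 + 0.032·0.909 + 0.115·0.045
      = 0.007176 + 0.029088 + 0.005175 = 0.041439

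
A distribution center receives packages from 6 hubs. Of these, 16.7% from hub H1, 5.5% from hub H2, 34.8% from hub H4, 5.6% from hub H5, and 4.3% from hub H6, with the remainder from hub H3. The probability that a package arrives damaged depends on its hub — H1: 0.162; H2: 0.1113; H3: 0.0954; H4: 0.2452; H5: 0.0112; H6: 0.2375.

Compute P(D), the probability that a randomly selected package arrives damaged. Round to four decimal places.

P(H3) = 1 − (0.167 + 0.055 + 0.348 + 0.056 + 0.043) = 0.331.
P(D) = P(D|H1)·P(H1) + P(D|H2)·P(H2) + P(D|H3)·P(H3) + P(D|H4)·P(H4) + P(D|H5)·P(H5) + P(D|H6)·P(H6)
      = 0.162·0.167 + 0.1113·0.055 + 0.0954·0.331 + 0.2452·0.348 + 0.0112·0.056 + 0.2375·0.043
      = 0.027054 + 0.0061215 + 0.0315774 + 0.0853296 + 0.0006272 + 0.0102125 = 0.1609222

P(D) ≈ 0.1609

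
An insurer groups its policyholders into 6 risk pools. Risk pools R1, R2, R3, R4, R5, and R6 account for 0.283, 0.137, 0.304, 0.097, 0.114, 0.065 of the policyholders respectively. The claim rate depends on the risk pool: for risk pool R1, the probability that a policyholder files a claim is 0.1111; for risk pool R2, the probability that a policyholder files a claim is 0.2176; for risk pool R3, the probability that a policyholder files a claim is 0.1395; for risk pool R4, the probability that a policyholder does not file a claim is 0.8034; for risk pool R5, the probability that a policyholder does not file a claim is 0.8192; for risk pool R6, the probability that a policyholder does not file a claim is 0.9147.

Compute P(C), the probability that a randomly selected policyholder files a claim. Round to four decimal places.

P(C|R4) = 1 − 0.8034 = 0.1966.
P(C|R5) = 1 − 0.8192 = 0.1808.
P(C|R6) = 1 − 0.9147 = 0.0853.
Using total probability over the partition,
P(C) = P(C|R1)·P(R1) + P(C|R2)·P(R2) + P(C|R3)·P(R3) + P(C|R4)·P(R4) + P(C|R5)·P(R5) + P(C|R6)·P(R6)
      = 0.1111·0.283 + 0.2176·0.137 + 0.1395·0.304 + 0.1966·0.097 + 0.1808·0.114 + 0.0853·0.065
      = 0.0314413 + 0.0298112 + 0.042408 + 0.0190702 + 0.0206112 + 0.0055445 = 0.1488864

0.1489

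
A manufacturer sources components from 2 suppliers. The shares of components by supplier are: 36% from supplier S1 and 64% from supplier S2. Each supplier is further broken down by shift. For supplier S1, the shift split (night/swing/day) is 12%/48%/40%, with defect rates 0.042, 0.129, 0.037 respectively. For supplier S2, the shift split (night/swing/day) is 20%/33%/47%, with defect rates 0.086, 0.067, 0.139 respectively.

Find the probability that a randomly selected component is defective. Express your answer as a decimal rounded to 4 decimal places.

P(D) ≈ 0.0964

P(D|S1) = 0.12·0.042 + 0.48·0.129 + 0.4·0.037 = 0.00504 + 0.06192 + 0.0148 = 0.08176
P(D|S2) = 0.2·0.086 + 0.33·0.067 + 0.47·0.139 = 0.0172 + 0.02211 + 0.06533 = 0.10464
By total probability over the outer partition,
P(D) = 0.36·0.08176 + 0.64·0.10464
      = 0.0294336 + 0.0669696 = 0.0964032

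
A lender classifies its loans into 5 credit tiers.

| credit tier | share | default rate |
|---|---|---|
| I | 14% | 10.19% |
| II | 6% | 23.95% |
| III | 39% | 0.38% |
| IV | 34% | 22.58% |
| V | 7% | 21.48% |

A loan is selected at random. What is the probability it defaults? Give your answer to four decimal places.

0.1219

P(D) = P(D|I)·P(I) + P(D|II)·P(II) + P(D|III)·P(III) + P(D|IV)·P(IV) + P(D|V)·P(V)
      = 0.1019·0.14 + 0.2395·0.06 + 0.0038·0.39 + 0.2258·0.34 + 0.2148·0.07
      = 0.014266 + 0.01437 + 0.001482 + 0.076772 + 0.015036 = 0.121926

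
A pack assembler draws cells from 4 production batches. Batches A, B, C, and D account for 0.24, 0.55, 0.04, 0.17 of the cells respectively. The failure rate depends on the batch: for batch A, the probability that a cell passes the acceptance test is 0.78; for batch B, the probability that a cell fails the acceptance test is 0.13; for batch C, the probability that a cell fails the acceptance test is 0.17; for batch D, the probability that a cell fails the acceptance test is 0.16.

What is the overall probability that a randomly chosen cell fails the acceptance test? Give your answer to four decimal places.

P(F|A) = 1 − 0.78 = 0.22.
Summing over the partition,
P(F) = P(F|A)·P(A) + P(F|B)·P(B) + P(F|C)·P(C) + P(F|D)·P(D)
      = 0.22·0.24 + 0.13·0.55 + 0.17·0.04 + 0.16·0.17
      = 0.0528 + 0.0715 + 0.0068 + 0.0272 = 0.1583

P(F) ≈ 0.1583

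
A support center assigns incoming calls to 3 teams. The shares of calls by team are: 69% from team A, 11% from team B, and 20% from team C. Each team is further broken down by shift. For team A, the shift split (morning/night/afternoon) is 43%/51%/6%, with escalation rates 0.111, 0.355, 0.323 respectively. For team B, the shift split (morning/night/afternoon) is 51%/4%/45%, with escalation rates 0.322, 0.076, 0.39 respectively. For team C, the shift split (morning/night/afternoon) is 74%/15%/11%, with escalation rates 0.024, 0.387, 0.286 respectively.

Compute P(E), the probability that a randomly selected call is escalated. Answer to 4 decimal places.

P(E|A) = 0.43·0.111 + 0.51·0.355 + 0.06·0.323 = 0.04773 + 0.18105 + 0.01938 = 0.24816
P(E|B) = 0.51·0.322 + 0.04·0.076 + 0.45·0.39 = 0.16422 + 0.00304 + 0.1755 = 0.34276
P(E|C) = 0.74·0.024 + 0.15·0.387 + 0.11·0.286 = 0.01776 + 0.05805 + 0.03146 = 0.10727
By total probability over the outer partition,
P(E) = 0.69·0.24816 + 0.11·0.34276 + 0.2·0.10727
      = 0.1712304 + 0.0377036 + 0.021454 = 0.230388

P(E) ≈ 0.2304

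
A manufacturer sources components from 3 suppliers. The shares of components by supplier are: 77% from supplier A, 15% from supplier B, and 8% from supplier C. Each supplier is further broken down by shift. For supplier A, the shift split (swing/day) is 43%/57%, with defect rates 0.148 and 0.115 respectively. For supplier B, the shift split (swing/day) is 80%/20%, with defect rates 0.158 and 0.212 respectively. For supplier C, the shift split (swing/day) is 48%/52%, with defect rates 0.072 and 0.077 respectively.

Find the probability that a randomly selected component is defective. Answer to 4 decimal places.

P(D|A) = 0.43·0.148 + 0.57·0.115 = 0.06364 + 0.06555 = 0.12919
P(D|B) = 0.8·0.158 + 0.2·0.212 = 0.1264 + 0.0424 = 0.1688
P(D|C) = 0.48·0.072 + 0.52·0.077 = 0.03456 + 0.04004 = 0.0746
Then overall,
P(D) = 0.77·0.12919 + 0.15·0.1688 + 0.08·0.0746
      = 0.0994763 + 0.02532 + 0.005968 = 0.1307643

P(D) ≈ 0.1308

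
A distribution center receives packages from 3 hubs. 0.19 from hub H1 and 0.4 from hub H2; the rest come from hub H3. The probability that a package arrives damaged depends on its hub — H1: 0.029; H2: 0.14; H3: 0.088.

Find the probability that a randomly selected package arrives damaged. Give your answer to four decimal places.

P(H3) = 1 − (0.19 + 0.4) = 0.41.
By the law of total probability,
P(D) = P(D|H1)·P(H1) + P(D|H2)·P(H2) + P(D|H3)·P(H3)
      = 0.029·0.19 + 0.14·0.4 + 0.088·0.41
      = 0.00551 + 0.056 + 0.03608 = 0.09759

P(D) ≈ 0.0976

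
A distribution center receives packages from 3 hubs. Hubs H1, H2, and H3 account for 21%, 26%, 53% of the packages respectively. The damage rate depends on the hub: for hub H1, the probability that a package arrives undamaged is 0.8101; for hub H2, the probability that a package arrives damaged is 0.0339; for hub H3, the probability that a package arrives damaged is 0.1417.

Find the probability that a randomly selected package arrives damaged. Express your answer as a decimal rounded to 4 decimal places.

P(D) ≈ 0.1238

P(D|H1) = 1 − 0.8101 = 0.1899.
P(D) = P(D|H1)·P(H1) + P(D|H2)·P(H2) + P(D|H3)·P(H3)
      = 0.1899·0.21 + 0.0339·0.26 + 0.1417·0.53
      = 0.039879 + 0.008814 + 0.075101 = 0.123794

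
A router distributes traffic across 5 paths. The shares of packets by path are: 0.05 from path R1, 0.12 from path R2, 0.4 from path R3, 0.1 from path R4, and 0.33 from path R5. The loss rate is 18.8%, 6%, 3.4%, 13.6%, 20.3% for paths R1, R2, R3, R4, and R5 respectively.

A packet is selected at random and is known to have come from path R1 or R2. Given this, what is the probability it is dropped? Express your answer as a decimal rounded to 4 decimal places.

Let S = {R1, R2}.
P(S) = 0.05 + 0.12 = 0.17.
P(L ∩ S) = 0.188·0.05 + 0.06·0.12 = 0.0094 + 0.0072 = 0.0166.
P(L | S) = 0.0166 / 0.17 = 0.097647…

P(L|S) ≈ 0.0976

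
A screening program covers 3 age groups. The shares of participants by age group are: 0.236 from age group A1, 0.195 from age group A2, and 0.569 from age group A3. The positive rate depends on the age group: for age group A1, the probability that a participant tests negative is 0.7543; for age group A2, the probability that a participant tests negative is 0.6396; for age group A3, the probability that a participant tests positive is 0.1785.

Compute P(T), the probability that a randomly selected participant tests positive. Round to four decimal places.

P(T) ≈ 0.2298

P(T|A1) = 1 − 0.7543 = 0.2457.
P(T|A2) = 1 − 0.6396 = 0.3604.
P(T) = P(T|A1)·P(A1) + P(T|A2)·P(A2) + P(T|A3)·P(A3)
      = 0.2457·0.236 + 0.3604·0.195 + 0.1785·0.569
      = 0.0579852 + 0.070278 + 0.1015665 = 0.2298297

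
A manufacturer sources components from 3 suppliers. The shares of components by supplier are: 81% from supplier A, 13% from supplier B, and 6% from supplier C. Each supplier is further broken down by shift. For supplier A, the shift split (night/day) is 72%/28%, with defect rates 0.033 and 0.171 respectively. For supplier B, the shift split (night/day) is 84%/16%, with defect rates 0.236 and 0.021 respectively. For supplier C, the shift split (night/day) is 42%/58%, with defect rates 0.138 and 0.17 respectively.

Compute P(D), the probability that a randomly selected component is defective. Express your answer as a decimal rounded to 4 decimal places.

0.0936

P(D|A) = 0.72·0.033 + 0.28·0.171 = 0.02376 + 0.04788 = 0.07164
P(D|B) = 0.84·0.236 + 0.16·0.021 = 0.19824 + 0.00336 = 0.2016
P(D|C) = 0.42·0.138 + 0.58·0.17 = 0.05796 + 0.0986 = 0.15656
By total probability over the outer partition,
P(D) = 0.81·0.07164 + 0.13·0.2016 + 0.06·0.15656
      = 0.0580284 + 0.026208 + 0.0093936 = 0.09363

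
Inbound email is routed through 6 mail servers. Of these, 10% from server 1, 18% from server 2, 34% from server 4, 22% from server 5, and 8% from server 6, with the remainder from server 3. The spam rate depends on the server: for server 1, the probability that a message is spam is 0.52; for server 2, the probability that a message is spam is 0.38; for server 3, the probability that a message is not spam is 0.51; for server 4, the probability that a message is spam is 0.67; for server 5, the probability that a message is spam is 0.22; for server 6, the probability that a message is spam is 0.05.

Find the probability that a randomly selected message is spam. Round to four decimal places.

0.4398

P(3) = 1 − (0.1 + 0.18 + 0.34 + 0.22 + 0.08) = 0.08.
P(S|3) = 1 − 0.51 = 0.49.
Summing over the partition,
P(S) = P(S|1)·P(1) + P(S|2)·P(2) + P(S|3)·P(3) + P(S|4)·P(4) + P(S|5)·P(5) + P(S|6)·P(6)
      = 0.52·0.1 + 0.38·0.18 + 0.49·0.08 + 0.67·0.34 + 0.22·0.22 + 0.05·0.08
      = 0.052 + 0.0684 + 0.0392 + 0.2278 + 0.0484 + 0.004 = 0.4398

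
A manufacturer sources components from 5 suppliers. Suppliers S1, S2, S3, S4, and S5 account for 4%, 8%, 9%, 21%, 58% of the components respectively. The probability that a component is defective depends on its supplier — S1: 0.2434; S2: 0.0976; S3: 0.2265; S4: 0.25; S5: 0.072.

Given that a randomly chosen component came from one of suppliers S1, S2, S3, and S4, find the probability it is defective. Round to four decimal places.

0.2153

Let S = {S1, S2, S3, S4}.
P(S) = 0.04 + 0.08 + 0.09 + 0.21 = 0.42.
P(D ∩ S) = 0.2434·0.04 + 0.0976·0.08 + 0.2265·0.09 + 0.25·0.21 = 0.009736 + 0.007808 + 0.020385 + 0.0525 = 0.090429.
P(D | S) = 0.090429 / 0.42 = 0.215307…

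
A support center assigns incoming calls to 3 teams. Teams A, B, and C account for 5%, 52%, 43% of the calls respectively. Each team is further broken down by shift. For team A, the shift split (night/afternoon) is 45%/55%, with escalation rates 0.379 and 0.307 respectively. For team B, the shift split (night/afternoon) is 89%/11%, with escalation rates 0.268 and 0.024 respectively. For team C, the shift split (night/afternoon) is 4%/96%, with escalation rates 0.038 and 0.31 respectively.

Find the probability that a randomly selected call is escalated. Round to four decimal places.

P(E|A) = 0.45·0.379 + 0.55·0.307 = 0.17055 + 0.16885 = 0.3394
P(E|B) = 0.89·0.268 + 0.11·0.024 = 0.23852 + 0.00264 = 0.24116
P(E|C) = 0.04·0.038 + 0.96·0.31 = 0.00152 + 0.2976 = 0.29912
By total probability over the outer partition,
P(E) = 0.05·0.3394 + 0.52·0.24116 + 0.43·0.29912
      = 0.01697 + 0.1254032 + 0.1286216 = 0.2709948

P(E) ≈ 0.2710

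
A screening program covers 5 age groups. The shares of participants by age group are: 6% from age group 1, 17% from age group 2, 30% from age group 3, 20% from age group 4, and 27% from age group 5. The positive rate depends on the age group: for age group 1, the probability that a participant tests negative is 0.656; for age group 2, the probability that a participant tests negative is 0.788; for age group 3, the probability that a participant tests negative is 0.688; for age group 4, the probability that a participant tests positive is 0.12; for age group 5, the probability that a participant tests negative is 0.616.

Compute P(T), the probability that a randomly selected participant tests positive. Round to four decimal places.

P(T|1) = 1 − 0.656 = 0.344.
P(T|2) = 1 − 0.788 = 0.212.
P(T|3) = 1 − 0.688 = 0.312.
P(T|5) = 1 − 0.616 = 0.384.
P(T) = P(T|1)·P(1) + P(T|2)·P(2) + P(T|3)·P(3) + P(T|4)·P(4) + P(T|5)·P(5)
      = 0.344·0.06 + 0.212·0.17 + 0.312·0.3 + 0.12·0.2 + 0.384·0.27
      = 0.02064 + 0.03604 + 0.0936 + 0.024 + 0.10368 = 0.27796

P(T) ≈ 0.2780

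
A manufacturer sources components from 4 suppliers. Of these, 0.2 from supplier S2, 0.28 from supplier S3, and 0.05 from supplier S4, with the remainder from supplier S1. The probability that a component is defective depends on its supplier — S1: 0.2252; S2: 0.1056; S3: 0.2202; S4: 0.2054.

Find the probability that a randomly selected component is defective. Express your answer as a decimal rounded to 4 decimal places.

P(D) ≈ 0.1989

P(S1) = 1 − (0.2 + 0.28 + 0.05) = 0.47.
P(D) = P(D|S1)·P(S1) + P(D|S2)·P(S2) + P(D|S3)·P(S3) + P(D|S4)·P(S4)
      = 0.2252·0.47 + 0.1056·0.2 + 0.2202·0.28 + 0.2054·0.05
      = 0.105844 + 0.02112 + 0.061656 + 0.01027 = 0.19889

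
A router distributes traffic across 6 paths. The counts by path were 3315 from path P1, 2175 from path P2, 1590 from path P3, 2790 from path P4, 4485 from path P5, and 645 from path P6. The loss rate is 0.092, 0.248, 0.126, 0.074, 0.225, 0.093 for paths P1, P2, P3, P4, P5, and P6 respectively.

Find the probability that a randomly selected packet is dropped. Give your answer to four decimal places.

P(L) ≈ 0.1547

Total: 3315 + 2175 + 1590 + 2790 + 4485 + 645 = 15000.
P(P1) = 3315/15000 = 0.221. P(P2) = 2175/15000 = 0.145. P(P3) = 1590/15000 = 0.106. P(P4) = 2790/15000 = 0.186. P(P5) = 4485/15000 = 0.299. P(P6) = 645/15000 = 0.043.
P(L) = P(L|P1)·P(P1) + P(L|P2)·P(P2) + P(L|P3)·P(P3) + P(L|P4)·P(P4) + P(L|P5)·P(P5) + P(L|P6)·P(P6)
      = 0.092·0.221 + 0.248·0.145 + 0.126·0.106 + 0.074·0.186 + 0.225·0.299 + 0.093·0.043
      = 0.020332 + 0.03596 + 0.013356 + 0.013764 + 0.067275 + 0.003999 = 0.154686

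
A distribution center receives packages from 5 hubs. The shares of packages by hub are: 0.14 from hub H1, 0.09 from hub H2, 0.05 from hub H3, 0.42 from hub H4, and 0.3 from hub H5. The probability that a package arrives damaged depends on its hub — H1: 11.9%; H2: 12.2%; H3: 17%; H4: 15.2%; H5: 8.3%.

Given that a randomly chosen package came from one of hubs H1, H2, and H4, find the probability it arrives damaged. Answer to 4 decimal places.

P(D|S) ≈ 0.1407

Let S = {H1, H2, H4}.
P(S) = 0.14 + 0.09 + 0.42 = 0.65.
P(D ∩ S) = 0.119·0.14 + 0.122·0.09 + 0.152·0.42 = 0.01666 + 0.01098 + 0.06384 = 0.09148.
P(D | S) = 0.09148 / 0.65 = 0.140738…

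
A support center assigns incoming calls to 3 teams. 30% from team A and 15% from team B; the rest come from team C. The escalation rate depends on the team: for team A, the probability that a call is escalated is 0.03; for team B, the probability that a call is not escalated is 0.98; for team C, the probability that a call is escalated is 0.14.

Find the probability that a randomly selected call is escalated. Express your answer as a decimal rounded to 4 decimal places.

P(C) = 1 − (0.3 + 0.15) = 0.55.
P(E|B) = 1 − 0.98 = 0.02.
Summing over the partition,
P(E) = P(E|A)·P(A) + P(E|B)·P(B) + P(E|C)·P(C)
      = 0.03·0.3 + 0.02·0.15 + 0.14·0.55
      = 0.009 + 0.003 + 0.077 = 0.089

0.0890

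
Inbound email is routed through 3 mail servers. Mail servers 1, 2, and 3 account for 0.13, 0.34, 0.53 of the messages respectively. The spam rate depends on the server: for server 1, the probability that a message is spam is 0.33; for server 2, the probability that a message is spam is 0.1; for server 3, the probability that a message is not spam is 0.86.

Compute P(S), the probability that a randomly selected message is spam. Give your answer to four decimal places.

P(S|3) = 1 − 0.86 = 0.14.
Summing over the partition,
P(S) = P(S|1)·P(1) + P(S|2)·P(2) + P(S|3)·P(3)
      = 0.33·0.13 + 0.1·0.34 + 0.14·0.53
      = 0.0429 + 0.034 + 0.0742 = 0.1511

0.1511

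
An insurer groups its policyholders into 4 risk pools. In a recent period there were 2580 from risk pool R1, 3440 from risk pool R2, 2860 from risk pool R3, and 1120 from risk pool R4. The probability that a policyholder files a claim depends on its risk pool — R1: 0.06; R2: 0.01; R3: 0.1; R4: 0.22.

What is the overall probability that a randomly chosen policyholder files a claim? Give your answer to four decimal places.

0.0722

Total: 2580 + 3440 + 2860 + 1120 = 10000.
P(R1) = 2580/10000 = 0.258. P(R2) = 3440/10000 = 0.344. P(R3) = 2860/10000 = 0.286. P(R4) = 1120/10000 = 0.112.
Summing over the partition,
P(C) = P(C|R1)·P(R1) + P(C|R2)·P(R2) + P(C|R3)·P(R3) + P(C|R4)·P(R4)
      = 0.06·0.258 + 0.01·0.344 + 0.1·0.286 + 0.22·0.112
      = 0.01548 + 0.00344 + 0.0286 + 0.02464 = 0.07216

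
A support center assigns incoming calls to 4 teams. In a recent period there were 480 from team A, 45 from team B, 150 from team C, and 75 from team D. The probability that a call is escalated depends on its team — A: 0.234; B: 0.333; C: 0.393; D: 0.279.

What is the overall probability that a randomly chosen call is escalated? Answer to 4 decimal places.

Total: 480 + 45 + 150 + 75 = 750.
P(A) = 480/750 = 0.64. P(B) = 45/750 = 0.06. P(C) = 150/750 = 0.2. P(D) = 75/750 = 0.1.
P(E) = P(E|A)·P(A) + P(E|B)·P(B) + P(E|C)·P(C) + P(E|D)·P(D)
      = 0.234·0.64 + 0.333·0.06 + 0.393·0.2 + 0.279·0.1
      = 0.14976 + 0.01998 + 0.0786 + 0.0279 = 0.27624

0.2762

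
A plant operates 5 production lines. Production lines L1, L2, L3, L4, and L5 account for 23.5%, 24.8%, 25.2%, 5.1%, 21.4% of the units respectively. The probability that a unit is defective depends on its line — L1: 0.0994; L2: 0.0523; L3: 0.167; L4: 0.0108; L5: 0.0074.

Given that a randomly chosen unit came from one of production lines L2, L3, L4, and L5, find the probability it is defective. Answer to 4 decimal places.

Let S = {L2, L3, L4, L5}.
P(S) = 0.248 + 0.252 + 0.051 + 0.214 = 0.765.
P(D ∩ S) = 0.0523·0.248 + 0.167·0.252 + 0.0108·0.051 + 0.0074·0.214 = 0.0129704 + 0.042084 + 0.0005508 + 0.0015836 = 0.0571888.
P(D | S) = 0.0571888 / 0.765 = 0.074757…

P(D|S) ≈ 0.0748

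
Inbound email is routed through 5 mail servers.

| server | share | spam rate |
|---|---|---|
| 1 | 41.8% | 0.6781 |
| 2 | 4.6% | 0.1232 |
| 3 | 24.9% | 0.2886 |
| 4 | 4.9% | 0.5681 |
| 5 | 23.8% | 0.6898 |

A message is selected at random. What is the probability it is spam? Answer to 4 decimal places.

P(S) = P(S|1)·P(1) + P(S|2)·P(2) + P(S|3)·P(3) + P(S|4)·P(4) + P(S|5)·P(5)
      = 0.6781·0.418 + 0.1232·0.046 + 0.2886·0.249 + 0.5681·0.049 + 0.6898·0.238
      = 0.2834458 + 0.0056672 + 0.0718614 + 0.0278369 + 0.1641724 = 0.5529837

0.5530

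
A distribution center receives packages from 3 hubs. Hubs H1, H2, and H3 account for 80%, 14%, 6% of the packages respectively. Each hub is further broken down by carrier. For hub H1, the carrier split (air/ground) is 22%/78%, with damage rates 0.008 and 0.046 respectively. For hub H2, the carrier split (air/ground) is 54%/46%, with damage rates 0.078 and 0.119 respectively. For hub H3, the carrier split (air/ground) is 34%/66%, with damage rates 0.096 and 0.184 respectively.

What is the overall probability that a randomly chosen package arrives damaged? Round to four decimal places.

P(D|H1) = 0.22·0.008 + 0.78·0.046 = 0.00176 + 0.03588 = 0.03764
P(D|H2) = 0.54·0.078 + 0.46·0.119 = 0.04212 + 0.05474 = 0.09686
P(D|H3) = 0.34·0.096 + 0.66·0.184 = 0.03264 + 0.12144 = 0.15408
By total probability over the outer partition,
P(D) = 0.8·0.03764 + 0.14·0.09686 + 0.06·0.15408
      = 0.030112 + 0.0135604 + 0.0092448 = 0.0529172

P(D) ≈ 0.0529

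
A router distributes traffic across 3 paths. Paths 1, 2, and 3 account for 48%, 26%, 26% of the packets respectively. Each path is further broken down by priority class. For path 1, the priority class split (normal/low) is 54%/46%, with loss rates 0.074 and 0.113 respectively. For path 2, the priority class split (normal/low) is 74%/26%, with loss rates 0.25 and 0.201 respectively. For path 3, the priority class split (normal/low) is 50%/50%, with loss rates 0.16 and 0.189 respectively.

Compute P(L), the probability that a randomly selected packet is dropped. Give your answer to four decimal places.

P(L|1) = 0.54·0.074 + 0.46·0.113 = 0.03996 + 0.05198 = 0.09194
P(L|2) = 0.74·0.25 + 0.26·0.201 = 0.185 + 0.05226 = 0.23726
P(L|3) = 0.5·0.16 + 0.5·0.189 = 0.08 + 0.0945 = 0.1745
By total probability over the outer partition,
P(L) = 0.48·0.09194 + 0.26·0.23726 + 0.26·0.1745
      = 0.0441312 + 0.0616876 + 0.04537 = 0.1511888

P(L) ≈ 0.1512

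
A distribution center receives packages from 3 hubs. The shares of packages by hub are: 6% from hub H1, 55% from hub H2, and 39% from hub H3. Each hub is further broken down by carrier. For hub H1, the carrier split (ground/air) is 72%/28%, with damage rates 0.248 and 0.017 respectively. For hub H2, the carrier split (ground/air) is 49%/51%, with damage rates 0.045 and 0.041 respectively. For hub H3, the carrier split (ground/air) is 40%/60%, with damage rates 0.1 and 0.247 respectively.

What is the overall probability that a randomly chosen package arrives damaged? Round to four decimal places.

P(D|H1) = 0.72·0.248 + 0.28·0.017 = 0.17856 + 0.00476 = 0.18332
P(D|H2) = 0.49·0.045 + 0.51·0.041 = 0.02205 + 0.02091 = 0.04296
P(D|H3) = 0.4·0.1 + 0.6·0.247 = 0.04 + 0.1482 = 0.1882
By total probability over the outer partition,
P(D) = 0.06·0.18332 + 0.55·0.04296 + 0.39·0.1882
      = 0.0109992 + 0.023628 + 0.073398 = 0.1080252

P(D) ≈ 0.1080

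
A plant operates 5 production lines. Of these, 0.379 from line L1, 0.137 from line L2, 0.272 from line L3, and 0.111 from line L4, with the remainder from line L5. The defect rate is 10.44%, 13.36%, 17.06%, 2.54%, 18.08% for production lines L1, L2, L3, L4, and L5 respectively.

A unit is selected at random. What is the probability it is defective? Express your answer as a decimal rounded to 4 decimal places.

0.1254

P(L5) = 1 − (0.379 + 0.137 + 0.272 + 0.111) = 0.101.
Summing over the partition,
P(D) = P(D|L1)·P(L1) + P(D|L2)·P(L2) + P(D|L3)·P(L3) + P(D|L4)·P(L4) + P(D|L5)·P(L5)
      = 0.1044·0.379 + 0.1336·0.137 + 0.1706·0.272 + 0.0254·0.111 + 0.1808·0.101
      = 0.0395676 + 0.0183032 + 0.0464032 + 0.0028194 + 0.0182608 = 0.1253542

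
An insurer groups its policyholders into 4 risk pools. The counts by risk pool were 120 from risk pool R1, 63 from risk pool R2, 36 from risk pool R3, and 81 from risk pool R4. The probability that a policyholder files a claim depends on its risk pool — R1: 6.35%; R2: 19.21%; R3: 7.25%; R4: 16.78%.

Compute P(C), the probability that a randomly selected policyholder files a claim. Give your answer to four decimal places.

Total: 120 + 63 + 36 + 81 = 300.
P(R1) = 120/300 = 0.4. P(R2) = 63/300 = 0.21. P(R3) = 36/300 = 0.12. P(R4) = 81/300 = 0.27.
By the law of total probability,
P(C) = P(C|R1)·P(R1) + P(C|R2)·P(R2) + P(C|R3)·P(R3) + P(C|R4)·P(R4)
      = 0.0635·0.4 + 0.1921·0.21 + 0.0725·0.12 + 0.1678·0.27
      = 0.0254 + 0.040341 + 0.0087 + 0.045306 = 0.119747

0.1197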